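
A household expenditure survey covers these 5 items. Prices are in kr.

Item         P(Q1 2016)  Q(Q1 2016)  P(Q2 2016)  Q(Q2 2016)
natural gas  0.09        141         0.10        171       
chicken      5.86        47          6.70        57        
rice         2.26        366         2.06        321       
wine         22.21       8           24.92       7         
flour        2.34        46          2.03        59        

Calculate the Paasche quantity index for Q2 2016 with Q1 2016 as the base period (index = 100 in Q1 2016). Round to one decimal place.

98.5

Paasche quantity index uses current-period prices as weights.
ΣP(Q2 2016)·Q(Q2 2016) = 0.10×171 + 6.70×57 + 2.06×321 + 24.92×7 + 2.03×59 = 17.1 + 381.9 + 661.26 + 174.44 + 119.77 = 1354.47
ΣP(Q2 2016)·Q(Q1 2016) = 0.10×141 + 6.70×47 + 2.06×366 + 24.92×8 + 2.03×46 = 14.1 + 314.9 + 753.96 + 199.36 + 93.38 = 1375.7
Index = 1354.47 / 1375.7 × 100 = 98.4568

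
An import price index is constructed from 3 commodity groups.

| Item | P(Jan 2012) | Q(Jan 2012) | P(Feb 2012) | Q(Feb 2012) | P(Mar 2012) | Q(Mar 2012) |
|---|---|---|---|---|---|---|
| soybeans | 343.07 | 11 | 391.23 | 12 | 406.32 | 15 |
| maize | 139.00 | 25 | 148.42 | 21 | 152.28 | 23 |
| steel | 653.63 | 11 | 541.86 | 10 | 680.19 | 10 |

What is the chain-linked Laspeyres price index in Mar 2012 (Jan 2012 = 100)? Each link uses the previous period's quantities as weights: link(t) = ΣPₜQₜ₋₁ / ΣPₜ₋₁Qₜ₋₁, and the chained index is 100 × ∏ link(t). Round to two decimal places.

Link Jan 2012→Feb 2012:
ΣP(Feb 2012)Q(Jan 2012) = 391.23×11 + 148.42×25 + 541.86×11 = 4303.53 + 3710.5 + 5960.46 = 13974.49
ΣP(Jan 2012)Q(Jan 2012) = 343.07×11 + 139.00×25 + 653.63×11 = 3773.77 + 3475 + 7189.93 = 14438.7
link = 13974.49/14438.7 = 0.967850
Link Feb 2012→Mar 2012:
ΣP(Mar 2012)Q(Feb 2012) = 406.32×12 + 152.28×21 + 680.19×10 = 4875.84 + 3197.88 + 6801.9 = 14875.62
ΣP(Feb 2012)Q(Feb 2012) = 391.23×12 + 148.42×21 + 541.86×10 = 4694.76 + 3116.82 + 5418.6 = 13230.18
link = 14875.62/13230.18 = 1.124370
Chained index = 100 × 0.967850 × 1.124370 = 108.8221

108.82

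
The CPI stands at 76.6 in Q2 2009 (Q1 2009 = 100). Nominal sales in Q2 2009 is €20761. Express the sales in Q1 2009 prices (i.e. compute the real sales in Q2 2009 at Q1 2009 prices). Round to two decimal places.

27103.13

Real = Nominal ÷ (Index/100) = 20761 ÷ (76.6/100)
     = 20761 ÷ 0.766 = 27103.1332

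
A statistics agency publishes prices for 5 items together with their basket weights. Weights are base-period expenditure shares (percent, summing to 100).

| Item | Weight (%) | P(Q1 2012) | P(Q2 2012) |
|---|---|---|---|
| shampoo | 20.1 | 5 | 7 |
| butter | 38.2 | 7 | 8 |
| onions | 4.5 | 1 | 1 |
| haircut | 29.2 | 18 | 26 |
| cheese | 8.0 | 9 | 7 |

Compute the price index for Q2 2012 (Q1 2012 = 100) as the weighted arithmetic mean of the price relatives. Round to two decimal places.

shampoo: 20.1 × (7/5) = 20.1 × 1.400000 = 28.1400
butter: 38.2 × (8/7) = 38.2 × 1.142857 = 43.6571
onions: 4.5 × (1/1) = 4.5 × 1.000000 = 4.5000
haircut: 29.2 × (26/18) = 29.2 × 1.444444 = 42.1778
cheese: 8.0 × (7/9) = 8.0 × 0.777778 = 6.2222
Index = Σ wᵢ·(p₁ᵢ/p₀ᵢ) = 28.1400 + 43.6571 + 4.5000 + 42.1778 + 6.2222 = 124.6971

124.70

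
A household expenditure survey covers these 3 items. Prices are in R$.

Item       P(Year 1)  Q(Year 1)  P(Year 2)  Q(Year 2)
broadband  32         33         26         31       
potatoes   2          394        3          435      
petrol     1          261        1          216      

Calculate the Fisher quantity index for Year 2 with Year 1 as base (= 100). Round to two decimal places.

Laspeyres component (base-period weights):
ΣP(Year 1)Q(Year 2) = 32×31 + 2×435 + 1×216 = 992 + 870 + 216 = 2078
ΣP(Year 1)Q(Year 1) = 32×33 + 2×394 + 1×261 = 1056 + 788 + 261 = 2105
L = 2078 / 2105 × 100 = 98.7173
Paasche component (current-period weights):
ΣP(Year 2)Q(Year 2) = 26×31 + 3×435 + 1×216 = 806 + 1305 + 216 = 2327
ΣP(Year 2)Q(Year 1) = 26×33 + 3×394 + 1×261 = 858 + 1182 + 261 = 2301
P = 2327 / 2301 × 100 = 101.1299
Fisher = √(L × P) = √(98.7173 × 101.1299) = 99.9164

99.92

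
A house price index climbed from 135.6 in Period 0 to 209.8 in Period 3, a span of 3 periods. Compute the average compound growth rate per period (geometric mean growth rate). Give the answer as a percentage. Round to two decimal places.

Growth factor = (209.8/135.6)^(1/3) = (1.547198)^(1/3) = 1.156597
Growth rate = 1.156597 − 1 = 0.156597 = 15.6597%

15.66%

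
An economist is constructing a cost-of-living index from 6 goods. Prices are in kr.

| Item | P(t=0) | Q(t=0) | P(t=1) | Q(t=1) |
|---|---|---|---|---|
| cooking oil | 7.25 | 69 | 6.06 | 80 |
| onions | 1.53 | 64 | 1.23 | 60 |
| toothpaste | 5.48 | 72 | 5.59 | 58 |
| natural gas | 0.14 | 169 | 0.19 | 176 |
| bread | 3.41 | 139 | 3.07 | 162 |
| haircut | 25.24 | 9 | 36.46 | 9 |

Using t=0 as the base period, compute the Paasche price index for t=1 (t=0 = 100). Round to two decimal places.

Paasche price index uses current-period quantities as weights.
ΣP(t=1)·Q(t=1) = 6.06×80 + 1.23×60 + 5.59×58 + 0.19×176 + 3.07×162 + 36.46×9 = 484.8 + 73.8 + 324.22 + 33.44 + 497.34 + 328.14 = 1741.74
ΣP(t=0)·Q(t=1) = 7.25×80 + 1.53×60 + 5.48×58 + 0.14×176 + 3.41×162 + 25.24×9 = 580 + 91.8 + 317.84 + 24.64 + 552.42 + 227.16 = 1793.86
Index = 1741.74 / 1793.86 × 100 = 97.0945

97.09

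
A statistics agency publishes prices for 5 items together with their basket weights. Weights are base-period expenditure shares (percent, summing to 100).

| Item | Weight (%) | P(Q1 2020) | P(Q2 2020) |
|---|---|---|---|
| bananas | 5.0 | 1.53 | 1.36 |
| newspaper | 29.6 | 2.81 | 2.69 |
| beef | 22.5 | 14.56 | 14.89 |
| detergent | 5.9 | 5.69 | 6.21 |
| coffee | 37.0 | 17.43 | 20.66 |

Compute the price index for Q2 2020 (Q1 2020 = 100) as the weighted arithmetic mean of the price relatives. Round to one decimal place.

106.1

bananas: 5.0 × (1.36/1.53) = 5.0 × 0.888889 = 4.4444
newspaper: 29.6 × (2.69/2.81) = 29.6 × 0.957295 = 28.3359
beef: 22.5 × (14.89/14.56) = 22.5 × 1.022665 = 23.0100
detergent: 5.9 × (6.21/5.69) = 5.9 × 1.091388 = 6.4392
coffee: 37.0 × (20.66/17.43) = 37.0 × 1.185313 = 43.8566
Index = Σ wᵢ·(p₁ᵢ/p₀ᵢ) = 4.4444 + 28.3359 + 23.0100 + 6.4392 + 43.8566 = 106.0861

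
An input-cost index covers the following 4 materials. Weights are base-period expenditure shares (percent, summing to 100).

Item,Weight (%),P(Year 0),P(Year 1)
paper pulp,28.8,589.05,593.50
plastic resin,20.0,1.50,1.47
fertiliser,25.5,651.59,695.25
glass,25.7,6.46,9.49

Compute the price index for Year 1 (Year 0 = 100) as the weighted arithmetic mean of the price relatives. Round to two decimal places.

113.58

paper pulp: 28.8 × (593.50/589.05) = 28.8 × 1.007555 = 29.0176
plastic resin: 20.0 × (1.47/1.50) = 20.0 × 0.980000 = 19.6000
fertiliser: 25.5 × (695.25/651.59) = 25.5 × 1.067005 = 27.2086
glass: 25.7 × (9.49/6.46) = 25.7 × 1.469040 = 37.7543
Index = Σ wᵢ·(p₁ᵢ/p₀ᵢ) = 29.0176 + 19.6000 + 27.2086 + 37.7543 = 113.5805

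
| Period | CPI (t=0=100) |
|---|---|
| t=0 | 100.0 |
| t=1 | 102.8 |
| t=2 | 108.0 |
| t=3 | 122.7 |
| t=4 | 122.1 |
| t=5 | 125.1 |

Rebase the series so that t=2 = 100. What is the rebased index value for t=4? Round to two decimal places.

113.06

Rebased(t=4) = 122.1 / 108.0 × 100 = 113.0556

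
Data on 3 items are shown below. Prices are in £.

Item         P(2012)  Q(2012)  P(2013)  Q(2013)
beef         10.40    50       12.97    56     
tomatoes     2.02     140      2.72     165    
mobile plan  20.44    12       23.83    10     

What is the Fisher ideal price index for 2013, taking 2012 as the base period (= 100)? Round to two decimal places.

Laspeyres component (base-period weights):
ΣP(2013)Q(2012) = 12.97×50 + 2.72×140 + 23.83×12 = 648.5 + 380.8 + 285.96 = 1315.26
ΣP(2012)Q(2012) = 10.40×50 + 2.02×140 + 20.44×12 = 520 + 282.8 + 245.28 = 1048.08
L = 1315.26 / 1048.08 × 100 = 125.4923
Paasche component (current-period weights):
ΣP(2013)Q(2013) = 12.97×56 + 2.72×165 + 23.83×10 = 726.32 + 448.8 + 238.3 = 1413.42
ΣP(2012)Q(2013) = 10.40×56 + 2.02×165 + 20.44×10 = 582.4 + 333.3 + 204.4 = 1120.1
P = 1413.42 / 1120.1 × 100 = 126.1869
Fisher = √(L × P) = √(125.4923 × 126.1869) = 125.8392

125.84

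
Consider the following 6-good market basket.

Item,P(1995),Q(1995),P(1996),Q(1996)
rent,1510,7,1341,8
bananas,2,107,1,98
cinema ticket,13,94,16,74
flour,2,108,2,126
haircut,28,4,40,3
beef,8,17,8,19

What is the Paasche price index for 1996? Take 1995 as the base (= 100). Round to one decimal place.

91.3

Paasche price index uses current-period quantities as weights.
ΣP(1996)·Q(1996) = 1341×8 + 1×98 + 16×74 + 2×126 + 40×3 + 8×19 = 10728 + 98 + 1184 + 252 + 120 + 152 = 12534
ΣP(1995)·Q(1996) = 1510×8 + 2×98 + 13×74 + 2×126 + 28×3 + 8×19 = 12080 + 196 + 962 + 252 + 84 + 152 = 13726
Index = 12534 / 13726 × 100 = 91.3158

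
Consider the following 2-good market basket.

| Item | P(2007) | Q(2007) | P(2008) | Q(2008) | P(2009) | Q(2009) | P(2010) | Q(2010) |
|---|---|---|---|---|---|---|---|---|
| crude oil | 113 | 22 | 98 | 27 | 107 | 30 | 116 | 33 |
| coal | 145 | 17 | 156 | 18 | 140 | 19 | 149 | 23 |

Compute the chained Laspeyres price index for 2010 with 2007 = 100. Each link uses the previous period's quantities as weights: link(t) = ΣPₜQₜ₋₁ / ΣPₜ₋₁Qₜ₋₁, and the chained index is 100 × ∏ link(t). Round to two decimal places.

Link 2007→2008:
ΣP(2008)Q(2007) = 98×22 + 156×17 = 2156 + 2652 = 4808
ΣP(2007)Q(2007) = 113×22 + 145×17 = 2486 + 2465 = 4951
link = 4808/4951 = 0.971117
Link 2008→2009:
ΣP(2009)Q(2008) = 107×27 + 140×18 = 2889 + 2520 = 5409
ΣP(2008)Q(2008) = 98×27 + 156×18 = 2646 + 2808 = 5454
link = 5409/5454 = 0.991749
Link 2009→2010:
ΣP(2010)Q(2009) = 116×30 + 149×19 = 3480 + 2831 = 6311
ΣP(2009)Q(2009) = 107×30 + 140×19 = 3210 + 2660 = 5870
link = 6311/5870 = 1.075128
Chained index = 100 × 0.971117 × 0.991749 × 1.075128 = 103.5460

103.55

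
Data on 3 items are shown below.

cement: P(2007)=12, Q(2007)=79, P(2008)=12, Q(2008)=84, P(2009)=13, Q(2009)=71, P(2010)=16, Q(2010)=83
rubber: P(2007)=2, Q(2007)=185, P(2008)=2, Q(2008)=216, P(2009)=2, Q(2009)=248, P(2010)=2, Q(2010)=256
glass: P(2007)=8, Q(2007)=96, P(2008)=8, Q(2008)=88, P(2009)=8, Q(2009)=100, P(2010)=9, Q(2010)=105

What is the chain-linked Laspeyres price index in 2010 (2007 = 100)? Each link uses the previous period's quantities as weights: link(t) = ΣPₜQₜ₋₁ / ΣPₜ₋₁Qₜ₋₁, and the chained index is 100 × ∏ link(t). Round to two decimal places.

118.58

Link 2007→2008:
ΣP(2008)Q(2007) = 12×79 + 2×185 + 8×96 = 948 + 370 + 768 = 2086
ΣP(2007)Q(2007) = 12×79 + 2×185 + 8×96 = 948 + 370 + 768 = 2086
link = 2086/2086 = 1.000000
Link 2008→2009:
ΣP(2009)Q(2008) = 13×84 + 2×216 + 8×88 = 1092 + 432 + 704 = 2228
ΣP(2008)Q(2008) = 12×84 + 2×216 + 8×88 = 1008 + 432 + 704 = 2144
link = 2228/2144 = 1.039179
Link 2009→2010:
ΣP(2010)Q(2009) = 16×71 + 2×248 + 9×100 = 1136 + 496 + 900 = 2532
ΣP(2009)Q(2009) = 13×71 + 2×248 + 8×100 = 923 + 496 + 800 = 2219
link = 2532/2219 = 1.141055
Chained index = 100 × 1.000000 × 1.039179 × 1.141055 = 118.5760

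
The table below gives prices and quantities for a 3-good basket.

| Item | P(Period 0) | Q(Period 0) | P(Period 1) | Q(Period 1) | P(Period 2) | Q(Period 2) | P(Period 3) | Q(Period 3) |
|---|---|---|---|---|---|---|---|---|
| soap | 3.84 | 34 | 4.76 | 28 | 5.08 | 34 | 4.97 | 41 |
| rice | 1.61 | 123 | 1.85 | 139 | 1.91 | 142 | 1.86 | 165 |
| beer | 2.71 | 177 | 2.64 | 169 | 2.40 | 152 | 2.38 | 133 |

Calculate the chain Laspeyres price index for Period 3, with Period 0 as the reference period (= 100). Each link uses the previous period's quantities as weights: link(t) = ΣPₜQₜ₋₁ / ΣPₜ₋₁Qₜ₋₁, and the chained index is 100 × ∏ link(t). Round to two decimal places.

Link Period 0→Period 1:
ΣP(Period 1)Q(Period 0) = 4.76×34 + 1.85×123 + 2.64×177 = 161.84 + 227.55 + 467.28 = 856.67
ΣP(Period 0)Q(Period 0) = 3.84×34 + 1.61×123 + 2.71×177 = 130.56 + 198.03 + 479.67 = 808.26
link = 856.67/808.26 = 1.059894
Link Period 1→Period 2:
ΣP(Period 2)Q(Period 1) = 5.08×28 + 1.91×139 + 2.40×169 = 142.24 + 265.49 + 405.6 = 813.33
ΣP(Period 1)Q(Period 1) = 4.76×28 + 1.85×139 + 2.64×169 = 133.28 + 257.15 + 446.16 = 836.59
link = 813.33/836.59 = 0.972197
Link Period 2→Period 3:
ΣP(Period 3)Q(Period 2) = 4.97×34 + 1.86×142 + 2.38×152 = 168.98 + 264.12 + 361.76 = 794.86
ΣP(Period 2)Q(Period 2) = 5.08×34 + 1.91×142 + 2.40×152 = 172.72 + 271.22 + 364.8 = 808.74
link = 794.86/808.74 = 0.982838
Chained index = 100 × 1.059894 × 0.972197 × 0.982838 = 101.2741

101.27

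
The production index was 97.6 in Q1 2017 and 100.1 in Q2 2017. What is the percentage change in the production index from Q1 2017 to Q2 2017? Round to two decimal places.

Change = (100.1 − 97.6) / 97.6 × 100
       = 2.5 / 97.6 × 100 = 2.5615%

2.56%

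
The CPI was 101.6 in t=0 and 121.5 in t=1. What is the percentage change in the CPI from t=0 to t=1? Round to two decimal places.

Change = (121.5 − 101.6) / 101.6 × 100
       = 19.9 / 101.6 × 100 = 19.5866%

19.59%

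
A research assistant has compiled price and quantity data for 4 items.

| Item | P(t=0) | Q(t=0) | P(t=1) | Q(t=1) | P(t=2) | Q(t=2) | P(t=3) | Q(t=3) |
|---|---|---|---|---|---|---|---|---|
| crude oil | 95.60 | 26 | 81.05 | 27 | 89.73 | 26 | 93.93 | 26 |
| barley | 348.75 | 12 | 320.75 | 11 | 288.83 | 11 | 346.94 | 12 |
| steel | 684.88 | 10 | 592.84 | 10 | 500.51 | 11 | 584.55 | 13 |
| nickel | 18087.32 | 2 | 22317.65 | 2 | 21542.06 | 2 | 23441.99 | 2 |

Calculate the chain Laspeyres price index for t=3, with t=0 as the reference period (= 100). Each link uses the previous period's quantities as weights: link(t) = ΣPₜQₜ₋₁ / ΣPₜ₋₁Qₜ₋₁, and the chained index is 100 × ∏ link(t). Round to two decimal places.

Link t=0→t=1:
ΣP(t=1)Q(t=0) = 81.05×26 + 320.75×12 + 592.84×10 + 22317.65×2 = 2107.3 + 3849 + 5928.4 + 44635.3 = 56520
ΣP(t=0)Q(t=0) = 95.60×26 + 348.75×12 + 684.88×10 + 18087.32×2 = 2485.6 + 4185 + 6848.8 + 36174.64 = 49694.04
link = 56520/49694.04 = 1.137360
Link t=1→t=2:
ΣP(t=2)Q(t=1) = 89.73×27 + 288.83×11 + 500.51×10 + 21542.06×2 = 2422.71 + 3177.13 + 5005.1 + 43084.12 = 53689.06
ΣP(t=1)Q(t=1) = 81.05×27 + 320.75×11 + 592.84×10 + 22317.65×2 = 2188.35 + 3528.25 + 5928.4 + 44635.3 = 56280.3
link = 53689.06/56280.3 = 0.953958
Link t=2→t=3:
ΣP(t=3)Q(t=2) = 93.93×26 + 346.94×11 + 584.55×11 + 23441.99×2 = 2442.18 + 3816.34 + 6430.05 + 46883.98 = 59572.55
ΣP(t=2)Q(t=2) = 89.73×26 + 288.83×11 + 500.51×11 + 21542.06×2 = 2332.98 + 3177.13 + 5505.61 + 43084.12 = 54099.84
link = 59572.55/54099.84 = 1.101159
Chained index = 100 × 1.137360 × 0.953958 × 1.101159 = 119.4751

119.48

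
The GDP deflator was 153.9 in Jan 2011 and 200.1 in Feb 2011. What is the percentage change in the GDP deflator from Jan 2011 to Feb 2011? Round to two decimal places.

30.02%

Change = (200.1 − 153.9) / 153.9 × 100
       = 46.2 / 153.9 × 100 = 30.0195%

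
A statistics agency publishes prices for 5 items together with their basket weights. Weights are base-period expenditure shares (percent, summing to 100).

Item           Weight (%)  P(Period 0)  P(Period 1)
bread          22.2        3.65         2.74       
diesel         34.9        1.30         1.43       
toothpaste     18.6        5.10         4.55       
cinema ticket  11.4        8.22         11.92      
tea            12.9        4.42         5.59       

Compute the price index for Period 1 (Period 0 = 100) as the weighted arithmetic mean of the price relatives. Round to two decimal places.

bread: 22.2 × (2.74/3.65) = 22.2 × 0.750685 = 16.6652
diesel: 34.9 × (1.43/1.30) = 34.9 × 1.100000 = 38.3900
toothpaste: 18.6 × (4.55/5.10) = 18.6 × 0.892157 = 16.5941
cinema ticket: 11.4 × (11.92/8.22) = 11.4 × 1.450122 = 16.5314
tea: 12.9 × (5.59/4.42) = 12.9 × 1.264706 = 16.3147
Index = Σ wᵢ·(p₁ᵢ/p₀ᵢ) = 16.6652 + 38.3900 + 16.5941 + 16.5314 + 16.3147 = 104.4954

104.50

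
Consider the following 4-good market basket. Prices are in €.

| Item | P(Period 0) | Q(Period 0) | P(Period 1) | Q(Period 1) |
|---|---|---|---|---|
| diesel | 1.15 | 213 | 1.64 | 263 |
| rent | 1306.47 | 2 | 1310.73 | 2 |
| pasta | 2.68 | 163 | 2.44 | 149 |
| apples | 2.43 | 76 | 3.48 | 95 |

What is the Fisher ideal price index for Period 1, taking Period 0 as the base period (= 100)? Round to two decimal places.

Laspeyres component (base-period weights):
ΣP(Period 1)Q(Period 0) = 1.64×213 + 1310.73×2 + 2.44×163 + 3.48×76 = 349.32 + 2621.46 + 397.72 + 264.48 = 3632.98
ΣP(Period 0)Q(Period 0) = 1.15×213 + 1306.47×2 + 2.68×163 + 2.43×76 = 244.95 + 2612.94 + 436.84 + 184.68 = 3479.41
L = 3632.98 / 3479.41 × 100 = 104.4137
Paasche component (current-period weights):
ΣP(Period 1)Q(Period 1) = 1.64×263 + 1310.73×2 + 2.44×149 + 3.48×95 = 431.32 + 2621.46 + 363.56 + 330.6 = 3746.94
ΣP(Period 0)Q(Period 1) = 1.15×263 + 1306.47×2 + 2.68×149 + 2.43×95 = 302.45 + 2612.94 + 399.32 + 230.85 = 3545.56
P = 3746.94 / 3545.56 × 100 = 105.6798
Fisher = √(L × P) = √(104.4137 × 105.6798) = 105.0448

105.04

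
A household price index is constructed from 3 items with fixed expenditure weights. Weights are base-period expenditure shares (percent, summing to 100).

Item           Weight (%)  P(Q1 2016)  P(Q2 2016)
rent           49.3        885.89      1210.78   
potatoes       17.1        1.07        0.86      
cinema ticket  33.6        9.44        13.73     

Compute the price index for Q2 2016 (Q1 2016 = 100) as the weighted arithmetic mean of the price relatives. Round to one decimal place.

rent: 49.3 × (1210.78/885.89) = 49.3 × 1.366739 = 67.3802
potatoes: 17.1 × (0.86/1.07) = 17.1 × 0.803738 = 13.7439
cinema ticket: 33.6 × (13.73/9.44) = 33.6 × 1.454449 = 48.8695
Index = Σ wᵢ·(p₁ᵢ/p₀ᵢ) = 67.3802 + 13.7439 + 48.8695 = 129.9936

130.0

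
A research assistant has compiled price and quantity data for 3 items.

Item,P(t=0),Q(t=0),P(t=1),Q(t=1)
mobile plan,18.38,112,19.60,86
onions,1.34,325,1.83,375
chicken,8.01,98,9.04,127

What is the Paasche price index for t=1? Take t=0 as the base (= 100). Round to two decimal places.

Paasche price index uses current-period quantities as weights.
ΣP(t=1)·Q(t=1) = 19.60×86 + 1.83×375 + 9.04×127 = 1685.6 + 686.25 + 1148.08 = 3519.93
ΣP(t=0)·Q(t=1) = 18.38×86 + 1.34×375 + 8.01×127 = 1580.68 + 502.5 + 1017.27 = 3100.45
Index = 3519.93 / 3100.45 × 100 = 113.5296

113.53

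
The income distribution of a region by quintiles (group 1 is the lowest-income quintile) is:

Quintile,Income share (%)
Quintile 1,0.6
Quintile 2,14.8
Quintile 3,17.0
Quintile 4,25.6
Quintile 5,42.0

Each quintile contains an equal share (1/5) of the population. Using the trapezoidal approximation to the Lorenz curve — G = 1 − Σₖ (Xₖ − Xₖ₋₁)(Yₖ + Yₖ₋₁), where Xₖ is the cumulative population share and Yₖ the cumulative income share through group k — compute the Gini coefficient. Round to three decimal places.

Cumulative income shares Yₖ: 0.0060, 0.1540, 0.3240, 0.5800, 1.0000
Σ (Xₖ−Xₖ₋₁)(Yₖ+Yₖ₋₁) = (1/5)(0.0060+0.0000) + (1/5)(0.1540+0.0060) + (1/5)(0.3240+0.1540) + (1/5)(0.5800+0.3240) + (1/5)(1.0000+0.5800)
  = 0.0012 + 0.0320 + 0.0956 + 0.1808 + 0.3160 = 0.6256
G = 1 − 0.6256 = 0.3744

0.374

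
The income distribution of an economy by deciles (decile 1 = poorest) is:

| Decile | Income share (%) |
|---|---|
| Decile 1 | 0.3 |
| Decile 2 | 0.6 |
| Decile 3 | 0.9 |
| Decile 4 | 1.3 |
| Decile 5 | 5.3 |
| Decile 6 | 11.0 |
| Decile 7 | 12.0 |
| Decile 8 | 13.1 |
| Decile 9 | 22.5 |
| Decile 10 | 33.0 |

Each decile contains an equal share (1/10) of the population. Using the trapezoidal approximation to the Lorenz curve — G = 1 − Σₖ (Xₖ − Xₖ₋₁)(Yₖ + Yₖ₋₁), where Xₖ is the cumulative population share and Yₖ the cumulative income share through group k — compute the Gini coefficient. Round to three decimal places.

Cumulative income shares Yₖ: 0.0030, 0.0090, 0.0180, 0.0310, 0.0840, 0.1940, 0.3140, 0.4450, 0.6700, 1.0000
Σ (Xₖ−Xₖ₋₁)(Yₖ+Yₖ₋₁) = (1/10)(0.0030+0.0000) + (1/10)(0.0090+0.0030) + (1/10)(0.0180+0.0090) + (1/10)(0.0310+0.0180) + (1/10)(0.0840+0.0310) + (1/10)(0.1940+0.0840) + (1/10)(0.3140+0.1940) + (1/10)(0.4450+0.3140) + (1/10)(0.6700+0.4450) + (1/10)(1.0000+0.6700)
  = 0.0003 + 0.0012 + 0.0027 + 0.0049 + 0.0115 + 0.0278 + 0.0508 + 0.0759 + 0.1115 + 0.1670 = 0.4536
G = 1 − 0.4536 = 0.5464

0.546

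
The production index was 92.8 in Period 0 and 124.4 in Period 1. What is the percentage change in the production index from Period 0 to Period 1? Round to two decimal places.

Change = (124.4 − 92.8) / 92.8 × 100
       = 31.6 / 92.8 × 100 = 34.0517%

34.05%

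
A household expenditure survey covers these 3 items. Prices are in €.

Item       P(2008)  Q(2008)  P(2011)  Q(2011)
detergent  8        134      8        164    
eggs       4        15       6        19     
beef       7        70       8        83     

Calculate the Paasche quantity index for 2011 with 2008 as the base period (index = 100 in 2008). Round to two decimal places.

Paasche quantity index uses current-period prices as weights.
ΣP(2011)·Q(2011) = 8×164 + 6×19 + 8×83 = 1312 + 114 + 664 = 2090
ΣP(2011)·Q(2008) = 8×134 + 6×15 + 8×70 = 1072 + 90 + 560 = 1722
Index = 2090 / 1722 × 100 = 121.3705

121.37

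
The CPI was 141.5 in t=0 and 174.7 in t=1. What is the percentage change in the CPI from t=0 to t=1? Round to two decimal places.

Change = (174.7 − 141.5) / 141.5 × 100
       = 33.2 / 141.5 × 100 = 23.4629%

23.46%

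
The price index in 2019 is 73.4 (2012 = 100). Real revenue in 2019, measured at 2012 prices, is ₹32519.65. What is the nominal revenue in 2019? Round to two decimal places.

23869.42

Nominal = Real × (Index/100) = 32519.65 × (73.4/100)
        = 32519.65 × 0.734 = 23869.4231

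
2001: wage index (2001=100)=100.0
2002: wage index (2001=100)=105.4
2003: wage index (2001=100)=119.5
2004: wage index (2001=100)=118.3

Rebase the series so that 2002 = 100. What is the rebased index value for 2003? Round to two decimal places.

113.38

Rebased(2003) = 119.5 / 105.4 × 100 = 113.3776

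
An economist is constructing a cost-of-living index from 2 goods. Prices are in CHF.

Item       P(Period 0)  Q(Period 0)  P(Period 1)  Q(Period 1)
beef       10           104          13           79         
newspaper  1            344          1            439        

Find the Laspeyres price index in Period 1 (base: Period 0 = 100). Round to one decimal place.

122.5

Laspeyres price index uses base-period quantities as weights.
ΣP(Period 1)·Q(Period 0) = 13×104 + 1×344 = 1352 + 344 = 1696
ΣP(Period 0)·Q(Period 0) = 10×104 + 1×344 = 1040 + 344 = 1384
Index = 1696 / 1384 × 100 = 122.5434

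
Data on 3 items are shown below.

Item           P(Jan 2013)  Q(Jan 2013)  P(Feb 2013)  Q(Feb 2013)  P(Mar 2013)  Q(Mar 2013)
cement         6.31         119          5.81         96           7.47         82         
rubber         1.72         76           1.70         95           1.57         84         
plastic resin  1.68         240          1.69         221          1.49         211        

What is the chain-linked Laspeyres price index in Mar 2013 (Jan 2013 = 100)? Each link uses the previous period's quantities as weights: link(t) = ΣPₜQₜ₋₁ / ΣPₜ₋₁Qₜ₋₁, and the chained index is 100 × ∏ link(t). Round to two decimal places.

104.42

Link Jan 2013→Feb 2013:
ΣP(Feb 2013)Q(Jan 2013) = 5.81×119 + 1.70×76 + 1.69×240 = 691.39 + 129.2 + 405.6 = 1226.19
ΣP(Jan 2013)Q(Jan 2013) = 6.31×119 + 1.72×76 + 1.68×240 = 750.89 + 130.72 + 403.2 = 1284.81
link = 1226.19/1284.81 = 0.954375
Link Feb 2013→Mar 2013:
ΣP(Mar 2013)Q(Feb 2013) = 7.47×96 + 1.57×95 + 1.49×221 = 717.12 + 149.15 + 329.29 = 1195.56
ΣP(Feb 2013)Q(Feb 2013) = 5.81×96 + 1.70×95 + 1.69×221 = 557.76 + 161.5 + 373.49 = 1092.75
link = 1195.56/1092.75 = 1.094084
Chained index = 100 × 0.954375 × 1.094084 = 104.4166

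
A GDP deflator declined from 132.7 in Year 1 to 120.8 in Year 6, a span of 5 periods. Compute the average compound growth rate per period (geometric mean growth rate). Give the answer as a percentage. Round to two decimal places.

Growth factor = (120.8/132.7)^(1/5) = (0.910324)^(1/5) = 0.981385
Growth rate = 0.981385 − 1 = -0.018615 = -1.8615%

-1.86%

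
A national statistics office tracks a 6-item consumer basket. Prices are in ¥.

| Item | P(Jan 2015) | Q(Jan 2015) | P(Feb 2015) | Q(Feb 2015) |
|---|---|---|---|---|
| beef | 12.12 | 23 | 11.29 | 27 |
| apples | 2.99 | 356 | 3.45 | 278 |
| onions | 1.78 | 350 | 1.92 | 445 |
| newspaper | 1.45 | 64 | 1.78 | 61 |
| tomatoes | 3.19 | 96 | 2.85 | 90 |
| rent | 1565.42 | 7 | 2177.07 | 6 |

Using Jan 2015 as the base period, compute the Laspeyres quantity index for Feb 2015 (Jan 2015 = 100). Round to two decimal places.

Laspeyres quantity index uses base-period prices as weights.
ΣP(Jan 2015)·Q(Feb 2015) = 12.12×27 + 2.99×278 + 1.78×445 + 1.45×61 + 3.19×90 + 1565.42×6 = 327.24 + 831.22 + 792.1 + 88.45 + 287.1 + 9392.52 = 11718.63
ΣP(Jan 2015)·Q(Jan 2015) = 12.12×23 + 2.99×356 + 1.78×350 + 1.45×64 + 3.19×96 + 1565.42×7 = 278.76 + 1064.44 + 623 + 92.8 + 306.24 + 10957.94 = 13323.18
Index = 11718.63 / 13323.18 × 100 = 87.9567

87.96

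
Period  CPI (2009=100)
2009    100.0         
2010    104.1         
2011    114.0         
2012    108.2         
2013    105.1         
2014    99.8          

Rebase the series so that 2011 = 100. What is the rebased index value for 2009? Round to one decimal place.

87.7

Rebased(2009) = 100.0 / 114.0 × 100 = 87.7193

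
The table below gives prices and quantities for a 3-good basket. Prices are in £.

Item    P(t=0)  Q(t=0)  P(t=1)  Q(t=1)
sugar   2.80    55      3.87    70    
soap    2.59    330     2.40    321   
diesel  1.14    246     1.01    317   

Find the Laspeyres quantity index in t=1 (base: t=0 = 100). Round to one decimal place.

Laspeyres quantity index uses base-period prices as weights.
ΣP(t=0)·Q(t=1) = 2.80×70 + 2.59×321 + 1.14×317 = 196 + 831.39 + 361.38 = 1388.77
ΣP(t=0)·Q(t=0) = 2.80×55 + 2.59×330 + 1.14×246 = 154 + 854.7 + 280.44 = 1289.14
Index = 1388.77 / 1289.14 × 100 = 107.7284

107.7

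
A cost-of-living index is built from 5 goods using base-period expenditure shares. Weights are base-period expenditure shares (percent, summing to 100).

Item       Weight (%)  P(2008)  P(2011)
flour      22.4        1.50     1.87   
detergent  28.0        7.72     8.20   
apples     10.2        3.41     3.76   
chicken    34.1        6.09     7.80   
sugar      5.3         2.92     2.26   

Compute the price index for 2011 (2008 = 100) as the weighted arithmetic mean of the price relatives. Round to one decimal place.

116.7

flour: 22.4 × (1.87/1.50) = 22.4 × 1.246667 = 27.9253
detergent: 28.0 × (8.20/7.72) = 28.0 × 1.062176 = 29.7409
apples: 10.2 × (3.76/3.41) = 10.2 × 1.102639 = 11.2469
chicken: 34.1 × (7.80/6.09) = 34.1 × 1.280788 = 43.6749
sugar: 5.3 × (2.26/2.92) = 5.3 × 0.773973 = 4.1021
Index = Σ wᵢ·(p₁ᵢ/p₀ᵢ) = 27.9253 + 29.7409 + 11.2469 + 43.6749 + 4.1021 = 116.6901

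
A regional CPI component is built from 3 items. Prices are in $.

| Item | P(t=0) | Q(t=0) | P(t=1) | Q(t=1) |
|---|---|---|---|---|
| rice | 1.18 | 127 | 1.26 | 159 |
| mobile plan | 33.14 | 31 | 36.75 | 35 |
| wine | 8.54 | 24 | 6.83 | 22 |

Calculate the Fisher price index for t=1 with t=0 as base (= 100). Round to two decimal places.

106.23

Laspeyres component (base-period weights):
ΣP(t=1)Q(t=0) = 1.26×127 + 36.75×31 + 6.83×24 = 160.02 + 1139.25 + 163.92 = 1463.19
ΣP(t=0)Q(t=0) = 1.18×127 + 33.14×31 + 8.54×24 = 149.86 + 1027.34 + 204.96 = 1382.16
L = 1463.19 / 1382.16 × 100 = 105.8626
Paasche component (current-period weights):
ΣP(t=1)Q(t=1) = 1.26×159 + 36.75×35 + 6.83×22 = 200.34 + 1286.25 + 150.26 = 1636.85
ΣP(t=0)Q(t=1) = 1.18×159 + 33.14×35 + 8.54×22 = 187.62 + 1159.9 + 187.88 = 1535.4
P = 1636.85 / 1535.4 × 100 = 106.6074
Fisher = √(L × P) = √(105.8626 × 106.6074) = 106.2343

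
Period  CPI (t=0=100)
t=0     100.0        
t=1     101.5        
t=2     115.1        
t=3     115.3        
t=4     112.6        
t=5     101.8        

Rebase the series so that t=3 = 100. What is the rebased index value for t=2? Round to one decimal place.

Rebased(t=2) = 115.1 / 115.3 × 100 = 99.8265

99.8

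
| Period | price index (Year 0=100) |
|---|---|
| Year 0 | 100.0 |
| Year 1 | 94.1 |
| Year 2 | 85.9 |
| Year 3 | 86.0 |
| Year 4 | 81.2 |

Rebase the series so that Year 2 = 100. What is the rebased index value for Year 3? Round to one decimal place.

100.1

Rebased(Year 3) = 86.0 / 85.9 × 100 = 100.1164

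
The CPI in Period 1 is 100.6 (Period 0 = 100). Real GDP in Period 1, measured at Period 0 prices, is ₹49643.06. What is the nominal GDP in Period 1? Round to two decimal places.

Nominal = Real × (Index/100) = 49643.06 × (100.6/100)
        = 49643.06 × 1.006 = 49940.9184

49940.92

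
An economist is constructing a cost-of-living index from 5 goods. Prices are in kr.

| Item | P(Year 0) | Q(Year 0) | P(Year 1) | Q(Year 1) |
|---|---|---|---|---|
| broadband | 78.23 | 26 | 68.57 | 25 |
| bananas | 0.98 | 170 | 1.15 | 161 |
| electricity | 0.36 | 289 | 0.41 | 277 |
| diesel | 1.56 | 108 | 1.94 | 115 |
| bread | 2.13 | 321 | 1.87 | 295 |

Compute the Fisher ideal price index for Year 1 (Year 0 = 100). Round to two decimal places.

Laspeyres component (base-period weights):
ΣP(Year 1)Q(Year 0) = 68.57×26 + 1.15×170 + 0.41×289 + 1.94×108 + 1.87×321 = 1782.82 + 195.5 + 118.49 + 209.52 + 600.27 = 2906.6
ΣP(Year 0)Q(Year 0) = 78.23×26 + 0.98×170 + 0.36×289 + 1.56×108 + 2.13×321 = 2033.98 + 166.6 + 104.04 + 168.48 + 683.73 = 3156.83
L = 2906.6 / 3156.83 × 100 = 92.0734
Paasche component (current-period weights):
ΣP(Year 1)Q(Year 1) = 68.57×25 + 1.15×161 + 0.41×277 + 1.94×115 + 1.87×295 = 1714.25 + 185.15 + 113.57 + 223.1 + 551.65 = 2787.72
ΣP(Year 0)Q(Year 1) = 78.23×25 + 0.98×161 + 0.36×277 + 1.56×115 + 2.13×295 = 1955.75 + 157.78 + 99.72 + 179.4 + 628.35 = 3021
P = 2787.72 / 3021 × 100 = 92.2781
Fisher = √(L × P) = √(92.0734 × 92.2781) = 92.1757

92.18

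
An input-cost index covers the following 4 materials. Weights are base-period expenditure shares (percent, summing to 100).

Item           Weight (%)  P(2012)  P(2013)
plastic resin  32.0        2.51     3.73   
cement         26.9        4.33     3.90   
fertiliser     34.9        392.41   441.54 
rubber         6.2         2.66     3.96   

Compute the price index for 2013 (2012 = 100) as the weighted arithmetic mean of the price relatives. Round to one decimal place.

120.3

plastic resin: 32.0 × (3.73/2.51) = 32.0 × 1.486056 = 47.5538
cement: 26.9 × (3.90/4.33) = 26.9 × 0.900693 = 24.2286
fertiliser: 34.9 × (441.54/392.41) = 34.9 × 1.125201 = 39.2695
rubber: 6.2 × (3.96/2.66) = 6.2 × 1.488722 = 9.2301
Index = Σ wᵢ·(p₁ᵢ/p₀ᵢ) = 47.5538 + 24.2286 + 39.2695 + 9.2301 = 120.2820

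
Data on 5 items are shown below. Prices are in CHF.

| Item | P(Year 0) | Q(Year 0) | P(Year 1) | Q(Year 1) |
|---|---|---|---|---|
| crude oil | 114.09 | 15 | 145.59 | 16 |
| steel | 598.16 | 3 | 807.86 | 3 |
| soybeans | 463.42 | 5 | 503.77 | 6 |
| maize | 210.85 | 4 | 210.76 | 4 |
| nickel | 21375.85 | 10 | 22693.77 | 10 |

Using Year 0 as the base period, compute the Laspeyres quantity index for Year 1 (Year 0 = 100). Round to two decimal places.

100.26

Laspeyres quantity index uses base-period prices as weights.
ΣP(Year 0)·Q(Year 1) = 114.09×16 + 598.16×3 + 463.42×6 + 210.85×4 + 21375.85×10 = 1825.44 + 1794.48 + 2780.52 + 843.4 + 213758.5 = 221002.34
ΣP(Year 0)·Q(Year 0) = 114.09×15 + 598.16×3 + 463.42×5 + 210.85×4 + 21375.85×10 = 1711.35 + 1794.48 + 2317.1 + 843.4 + 213758.5 = 220424.83
Index = 221002.34 / 220424.83 × 100 = 100.2620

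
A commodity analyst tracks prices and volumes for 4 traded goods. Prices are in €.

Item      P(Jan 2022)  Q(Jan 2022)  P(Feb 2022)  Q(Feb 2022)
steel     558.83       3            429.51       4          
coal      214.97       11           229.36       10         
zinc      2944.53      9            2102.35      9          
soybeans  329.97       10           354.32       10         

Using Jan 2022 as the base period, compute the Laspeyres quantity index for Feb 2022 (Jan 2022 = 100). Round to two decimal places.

101.02

Laspeyres quantity index uses base-period prices as weights.
ΣP(Jan 2022)·Q(Feb 2022) = 558.83×4 + 214.97×10 + 2944.53×9 + 329.97×10 = 2235.32 + 2149.7 + 26500.77 + 3299.7 = 34185.49
ΣP(Jan 2022)·Q(Jan 2022) = 558.83×3 + 214.97×11 + 2944.53×9 + 329.97×10 = 1676.49 + 2364.67 + 26500.77 + 3299.7 = 33841.63
Index = 34185.49 / 33841.63 × 100 = 101.0161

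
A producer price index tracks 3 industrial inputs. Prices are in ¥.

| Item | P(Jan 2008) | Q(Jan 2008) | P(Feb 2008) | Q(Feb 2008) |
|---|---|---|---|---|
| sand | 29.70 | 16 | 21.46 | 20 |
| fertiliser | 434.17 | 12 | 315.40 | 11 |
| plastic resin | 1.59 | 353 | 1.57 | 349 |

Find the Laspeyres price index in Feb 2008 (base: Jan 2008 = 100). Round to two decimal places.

Laspeyres price index uses base-period quantities as weights.
ΣP(Feb 2008)·Q(Jan 2008) = 21.46×16 + 315.40×12 + 1.57×353 = 343.36 + 3784.8 + 554.21 = 4682.37
ΣP(Jan 2008)·Q(Jan 2008) = 29.70×16 + 434.17×12 + 1.59×353 = 475.2 + 5210.04 + 561.27 = 6246.51
Index = 4682.37 / 6246.51 × 100 = 74.9598

74.96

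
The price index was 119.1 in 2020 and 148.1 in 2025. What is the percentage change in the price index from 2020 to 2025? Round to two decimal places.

24.35%

Change = (148.1 − 119.1) / 119.1 × 100
       = 29.0 / 119.1 × 100 = 24.3493%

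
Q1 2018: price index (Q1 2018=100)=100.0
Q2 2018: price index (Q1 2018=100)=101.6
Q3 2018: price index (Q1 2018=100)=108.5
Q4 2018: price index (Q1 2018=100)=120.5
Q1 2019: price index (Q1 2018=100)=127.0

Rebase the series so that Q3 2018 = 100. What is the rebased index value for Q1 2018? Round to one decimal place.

92.2

Rebased(Q1 2018) = 100.0 / 108.5 × 100 = 92.1659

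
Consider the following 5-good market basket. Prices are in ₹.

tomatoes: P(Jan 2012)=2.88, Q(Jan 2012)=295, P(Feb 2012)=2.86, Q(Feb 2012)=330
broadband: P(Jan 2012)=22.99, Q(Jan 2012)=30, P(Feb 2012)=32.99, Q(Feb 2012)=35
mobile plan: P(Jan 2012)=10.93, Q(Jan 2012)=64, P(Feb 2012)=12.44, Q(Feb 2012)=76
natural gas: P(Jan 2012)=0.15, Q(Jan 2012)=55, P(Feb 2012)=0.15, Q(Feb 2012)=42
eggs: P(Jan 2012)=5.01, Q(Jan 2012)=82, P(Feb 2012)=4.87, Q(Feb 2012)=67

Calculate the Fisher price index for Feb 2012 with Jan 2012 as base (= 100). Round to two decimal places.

114.80

Laspeyres component (base-period weights):
ΣP(Feb 2012)Q(Jan 2012) = 2.86×295 + 32.99×30 + 12.44×64 + 0.15×55 + 4.87×82 = 843.7 + 989.7 + 796.16 + 8.25 + 399.34 = 3037.15
ΣP(Jan 2012)Q(Jan 2012) = 2.88×295 + 22.99×30 + 10.93×64 + 0.15×55 + 5.01×82 = 849.6 + 689.7 + 699.52 + 8.25 + 410.82 = 2657.89
L = 3037.15 / 2657.89 × 100 = 114.2692
Paasche component (current-period weights):
ΣP(Feb 2012)Q(Feb 2012) = 2.86×330 + 32.99×35 + 12.44×76 + 0.15×42 + 4.87×67 = 943.8 + 1154.65 + 945.44 + 6.3 + 326.29 = 3376.48
ΣP(Jan 2012)Q(Feb 2012) = 2.88×330 + 22.99×35 + 10.93×76 + 0.15×42 + 5.01×67 = 950.4 + 804.65 + 830.68 + 6.3 + 335.67 = 2927.7
P = 3376.48 / 2927.7 × 100 = 115.3288
Fisher = √(L × P) = √(114.2692 × 115.3288) = 114.7978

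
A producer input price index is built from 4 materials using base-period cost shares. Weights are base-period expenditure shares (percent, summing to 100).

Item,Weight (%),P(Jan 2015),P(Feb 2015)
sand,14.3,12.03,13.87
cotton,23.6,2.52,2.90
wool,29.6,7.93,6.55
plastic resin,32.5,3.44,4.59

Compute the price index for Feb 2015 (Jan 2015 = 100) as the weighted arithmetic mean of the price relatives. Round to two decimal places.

111.46

sand: 14.3 × (13.87/12.03) = 14.3 × 1.152951 = 16.4872
cotton: 23.6 × (2.90/2.52) = 23.6 × 1.150794 = 27.1587
wool: 29.6 × (6.55/7.93) = 29.6 × 0.825977 = 24.4489
plastic resin: 32.5 × (4.59/3.44) = 32.5 × 1.334302 = 43.3648
Index = Σ wᵢ·(p₁ᵢ/p₀ᵢ) = 16.4872 + 27.1587 + 24.4489 + 43.3648 = 111.4597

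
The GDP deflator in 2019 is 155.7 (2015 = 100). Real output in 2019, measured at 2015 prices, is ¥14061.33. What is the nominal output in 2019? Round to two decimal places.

21893.49

Nominal = Real × (Index/100) = 14061.33 × (155.7/100)
        = 14061.33 × 1.557 = 21893.4908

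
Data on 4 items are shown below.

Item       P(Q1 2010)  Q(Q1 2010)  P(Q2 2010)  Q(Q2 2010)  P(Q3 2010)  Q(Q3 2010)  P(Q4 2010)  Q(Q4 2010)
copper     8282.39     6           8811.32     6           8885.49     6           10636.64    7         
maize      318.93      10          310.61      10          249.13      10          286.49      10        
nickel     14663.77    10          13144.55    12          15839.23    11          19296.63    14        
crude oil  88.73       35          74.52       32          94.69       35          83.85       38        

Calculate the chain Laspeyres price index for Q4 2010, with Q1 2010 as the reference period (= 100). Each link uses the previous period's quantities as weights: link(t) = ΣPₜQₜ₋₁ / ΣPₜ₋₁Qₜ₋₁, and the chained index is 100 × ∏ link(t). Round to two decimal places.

130.49

Link Q1 2010→Q2 2010:
ΣP(Q2 2010)Q(Q1 2010) = 8811.32×6 + 310.61×10 + 13144.55×10 + 74.52×35 = 52867.92 + 3106.1 + 131445.5 + 2608.2 = 190027.72
ΣP(Q1 2010)Q(Q1 2010) = 8282.39×6 + 318.93×10 + 14663.77×10 + 88.73×35 = 49694.34 + 3189.3 + 146637.7 + 3105.55 = 202626.89
link = 190027.72/202626.89 = 0.937821
Link Q2 2010→Q3 2010:
ΣP(Q3 2010)Q(Q2 2010) = 8885.49×6 + 249.13×10 + 15839.23×12 + 94.69×32 = 53312.94 + 2491.3 + 190070.76 + 3030.08 = 248905.08
ΣP(Q2 2010)Q(Q2 2010) = 8811.32×6 + 310.61×10 + 13144.55×12 + 74.52×32 = 52867.92 + 3106.1 + 157734.6 + 2384.64 = 216093.26
link = 248905.08/216093.26 = 1.151841
Link Q3 2010→Q4 2010:
ΣP(Q4 2010)Q(Q3 2010) = 10636.64×6 + 286.49×10 + 19296.63×11 + 83.85×35 = 63819.84 + 2864.9 + 212262.93 + 2934.75 = 281882.42
ΣP(Q3 2010)Q(Q3 2010) = 8885.49×6 + 249.13×10 + 15839.23×11 + 94.69×35 = 53312.94 + 2491.3 + 174231.53 + 3314.15 = 233349.92
link = 281882.42/233349.92 = 1.207982
Chained index = 100 × 0.937821 × 1.151841 × 1.207982 = 130.4887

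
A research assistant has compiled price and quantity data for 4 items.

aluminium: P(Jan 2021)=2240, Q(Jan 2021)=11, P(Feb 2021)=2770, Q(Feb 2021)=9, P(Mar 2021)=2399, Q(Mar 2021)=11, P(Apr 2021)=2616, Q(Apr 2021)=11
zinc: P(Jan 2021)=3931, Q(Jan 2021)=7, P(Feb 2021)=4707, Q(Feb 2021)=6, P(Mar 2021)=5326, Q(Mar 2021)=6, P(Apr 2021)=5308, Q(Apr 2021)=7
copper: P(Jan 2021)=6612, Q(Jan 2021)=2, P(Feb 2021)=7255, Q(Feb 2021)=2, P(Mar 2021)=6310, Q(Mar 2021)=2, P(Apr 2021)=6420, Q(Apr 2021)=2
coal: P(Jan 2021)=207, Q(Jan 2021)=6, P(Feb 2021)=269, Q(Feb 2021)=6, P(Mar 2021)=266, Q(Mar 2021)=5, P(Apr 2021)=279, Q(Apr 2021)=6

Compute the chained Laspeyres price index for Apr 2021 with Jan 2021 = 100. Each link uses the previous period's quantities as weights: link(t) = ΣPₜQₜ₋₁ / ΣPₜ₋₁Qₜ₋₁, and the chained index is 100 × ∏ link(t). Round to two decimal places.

120.89

Link Jan 2021→Feb 2021:
ΣP(Feb 2021)Q(Jan 2021) = 2770×11 + 4707×7 + 7255×2 + 269×6 = 30470 + 32949 + 14510 + 1614 = 79543
ΣP(Jan 2021)Q(Jan 2021) = 2240×11 + 3931×7 + 6612×2 + 207×6 = 24640 + 27517 + 13224 + 1242 = 66623
link = 79543/66623 = 1.193927
Link Feb 2021→Mar 2021:
ΣP(Mar 2021)Q(Feb 2021) = 2399×9 + 5326×6 + 6310×2 + 266×6 = 21591 + 31956 + 12620 + 1596 = 67763
ΣP(Feb 2021)Q(Feb 2021) = 2770×9 + 4707×6 + 7255×2 + 269×6 = 24930 + 28242 + 14510 + 1614 = 69296
link = 67763/69296 = 0.977878
Link Mar 2021→Apr 2021:
ΣP(Apr 2021)Q(Mar 2021) = 2616×11 + 5308×6 + 6420×2 + 279×5 = 28776 + 31848 + 12840 + 1395 = 74859
ΣP(Mar 2021)Q(Mar 2021) = 2399×11 + 5326×6 + 6310×2 + 266×5 = 26389 + 31956 + 12620 + 1330 = 72295
link = 74859/72295 = 1.035466
Chained index = 100 × 1.193927 × 0.977878 × 1.035466 = 120.8921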